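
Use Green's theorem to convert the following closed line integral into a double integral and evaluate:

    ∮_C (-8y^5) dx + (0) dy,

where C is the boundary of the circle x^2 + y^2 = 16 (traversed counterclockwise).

Green's theorem converts the closed line integral into a double integral over the enclosed region D:

    ∮_C P dx + Q dy = ∬_D (∂Q/∂x - ∂P/∂y) dA.

Here P = -8y^5, Q = 0, so

    ∂Q/∂x = 0,    ∂P/∂y = -40y^4,
    ∂Q/∂x - ∂P/∂y = 40y^4.

D is the region x^2 + y^2 ≤ 16. Evaluating the double integral:

In polar coordinates (x = r cos θ, y = r sin θ, dA = r dr dθ) the integrand becomes 40r^4sin(θ)^4, so

    ∬_D (40y^4) dA = ∫_0^{2π} ∫_0^{4} (40r^4sin(θ)^4) · r dr dθ.

Inner (r from 0 to 4): 81920sin(θ)^4/3.
Outer (θ from 0 to 2π): 20480π.

Therefore ∮_C P dx + Q dy = 20480π.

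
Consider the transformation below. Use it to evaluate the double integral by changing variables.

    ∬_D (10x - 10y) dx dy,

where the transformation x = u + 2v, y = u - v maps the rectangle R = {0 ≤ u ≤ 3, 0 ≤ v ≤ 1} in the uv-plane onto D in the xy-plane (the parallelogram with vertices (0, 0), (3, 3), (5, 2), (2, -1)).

Compute the Jacobian determinant of (x, y) with respect to (u, v):

    ∂(x,y)/∂(u,v) = | 1  2 | = (1)(-1) - (2)(1) = -3.
                   | 1  -1 |

Its absolute value is |J| = 3 (the area scaling factor).

Substituting x = u + 2v, y = u - v into the integrand,

    10x - 10y → 30v,

so the integral becomes

    ∬_R (30v) · |J| du dv = ∫_0^3 ∫_0^1 (90v) dv du.

Inner (v): 45.
Outer (u): 135.

Therefore ∬_D (10x - 10y) dx dy = 135.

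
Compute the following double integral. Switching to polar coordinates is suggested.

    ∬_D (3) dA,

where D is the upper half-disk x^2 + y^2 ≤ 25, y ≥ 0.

The region D is 0 ≤ r ≤ 5, 0 ≤ θ ≤ π in polar coordinates, where x = r cos(θ), y = r sin(θ), and dA = r dr dθ.

Under the substitution, the integrand becomes 3, so

    ∬_D (3) dA = ∫_{0}^{π} ∫_{0}^{5} (3) · r dr dθ.

Inner integral (in r): ∫_{0}^{5} (3) · r dr = 75/2.

Outer integral (in θ): ∫_{0}^{π} (75/2) dθ = 75π/2.

Therefore ∬_D (3) dA = 75π/2.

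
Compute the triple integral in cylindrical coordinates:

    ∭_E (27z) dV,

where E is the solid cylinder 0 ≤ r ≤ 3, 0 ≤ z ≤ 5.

In cylindrical coordinates, x = r cos(θ), y = r sin(θ), z = z, and dV = r dr dθ dz.

The integrand becomes 27z, so

    ∭_E (27z) dV = ∫_{0}^{2π} ∫_{0}^{3} ∫_{0}^{5} (27z) · r dz dr dθ.

Inner (z): 675r/2.
Middle (r from 0 to 3): 6075/4.
Outer (θ): 6075π/2.

Therefore the triple integral equals 6075π/2.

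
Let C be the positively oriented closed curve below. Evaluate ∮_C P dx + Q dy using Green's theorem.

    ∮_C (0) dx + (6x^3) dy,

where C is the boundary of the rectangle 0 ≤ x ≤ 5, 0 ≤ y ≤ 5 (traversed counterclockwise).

Green's theorem converts the closed line integral into a double integral over the enclosed region D:

    ∮_C P dx + Q dy = ∬_D (∂Q/∂x - ∂P/∂y) dA.

Here P = 0, Q = 6x^3, so

    ∂Q/∂x = 18x^2,    ∂P/∂y = 0,
    ∂Q/∂x - ∂P/∂y = 18x^2.

D is the region 0 ≤ x ≤ 5, 0 ≤ y ≤ 5. Evaluating the double integral:

    ∬_D (18x^2) dA = ∫_0^{5} ∫_0^{5} (18x^2) dy dx.

Inner (y from 0 to 5): 90x^2.
Outer (x from 0 to 5): 3750.

Therefore ∮_C P dx + Q dy = 3750.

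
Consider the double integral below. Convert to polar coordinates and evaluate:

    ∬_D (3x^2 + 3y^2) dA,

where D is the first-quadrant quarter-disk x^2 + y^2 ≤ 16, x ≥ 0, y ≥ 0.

The region D is 0 ≤ r ≤ 4, 0 ≤ θ ≤ π/2 in polar coordinates, where x = r cos(θ), y = r sin(θ), and dA = r dr dθ.

Under the substitution, the integrand becomes 3r^2, so

    ∬_D (3x^2 + 3y^2) dA = ∫_{0}^{π/2} ∫_{0}^{4} (3r^2) · r dr dθ.

Inner integral (in r): ∫_{0}^{4} (3r^2) · r dr = 192.

Outer integral (in θ): ∫_{0}^{π/2} (192) dθ = 96π.

Therefore ∬_D (3x^2 + 3y^2) dA = 96π.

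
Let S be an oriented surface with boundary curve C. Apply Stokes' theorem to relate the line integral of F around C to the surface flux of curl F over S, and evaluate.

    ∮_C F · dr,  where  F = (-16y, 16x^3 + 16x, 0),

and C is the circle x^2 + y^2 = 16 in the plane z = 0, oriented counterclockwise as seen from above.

Let S be the flat disk x^2 + y^2 ≤ 16 in the plane z = 0, with upward unit normal n̂ = ẑ. By Stokes' theorem,

    ∮_C F · dr = ∬_S (∇ × F) · n̂ dS = ∬_D (curl F)_z dA,

where D is the disk x^2 + y^2 ≤ 16.

Compute the curl of F = (-16y, 16x^3 + 16x, 0):
    (∇ × F)_x = ∂F_z/∂y - ∂F_y/∂z = 0,
    (∇ × F)_y = ∂F_x/∂z - ∂F_z/∂x = 0,
    (∇ × F)_z = ∂F_y/∂x - ∂F_x/∂y = 48x^2 + 32.

On z = 0, (curl F)_z = 48x^2 + 32.

Convert to polar (x = r cos θ, y = r sin θ, dA = r dr dθ); the integrand becomes 48r^2cos(θ)^2 + 32, so

    ∬_D (curl F)_z dA = ∫_0^{2π} ∫_0^{4} (48r^2cos(θ)^2 + 32) · r dr dθ.

Inner (r from 0 to 4): 3072cos(θ)^2 + 256.
Outer (θ from 0 to 2π): 3584π.

Therefore ∮_C F · dr = 3584π.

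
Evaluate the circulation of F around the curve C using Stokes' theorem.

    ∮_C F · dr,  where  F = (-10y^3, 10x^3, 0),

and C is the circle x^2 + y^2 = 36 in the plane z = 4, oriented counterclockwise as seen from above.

Let S be the flat disk x^2 + y^2 ≤ 36 in the plane z = 4, with upward unit normal n̂ = ẑ. By Stokes' theorem,

    ∮_C F · dr = ∬_S (∇ × F) · n̂ dS = ∬_D (curl F)_z dA,

where D is the disk x^2 + y^2 ≤ 36.

Compute the curl of F = (-10y^3, 10x^3, 0):
    (∇ × F)_x = ∂F_z/∂y - ∂F_y/∂z = 0,
    (∇ × F)_y = ∂F_x/∂z - ∂F_z/∂x = 0,
    (∇ × F)_z = ∂F_y/∂x - ∂F_x/∂y = 30x^2 + 30y^2.

On z = 4, (curl F)_z = 30x^2 + 30y^2.

Convert to polar (x = r cos θ, y = r sin θ, dA = r dr dθ); the integrand becomes 30r^2, so

    ∬_D (curl F)_z dA = ∫_0^{2π} ∫_0^{6} (30r^2) · r dr dθ.

Inner (r from 0 to 6): 9720.
Outer (θ from 0 to 2π): 19440π.

Therefore ∮_C F · dr = 19440π.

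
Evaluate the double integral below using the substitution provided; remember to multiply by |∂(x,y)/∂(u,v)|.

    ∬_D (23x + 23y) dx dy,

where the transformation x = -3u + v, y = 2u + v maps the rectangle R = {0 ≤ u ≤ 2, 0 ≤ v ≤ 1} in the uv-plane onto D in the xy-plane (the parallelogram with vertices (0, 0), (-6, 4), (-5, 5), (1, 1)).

Compute the Jacobian determinant of (x, y) with respect to (u, v):

    ∂(x,y)/∂(u,v) = | -3  1 | = (-3)(1) - (1)(2) = -5.
                   | 2  1 |

Its absolute value is |J| = 5 (the area scaling factor).

Substituting x = -3u + v, y = 2u + v into the integrand,

    23x + 23y → -23u + 46v,

so the integral becomes

    ∬_R (-23u + 46v) · |J| du dv = ∫_0^2 ∫_0^1 (-115u + 230v) dv du.

Inner (v): 115 - 115u.
Outer (u): 0.

Therefore ∬_D (23x + 23y) dx dy = 0.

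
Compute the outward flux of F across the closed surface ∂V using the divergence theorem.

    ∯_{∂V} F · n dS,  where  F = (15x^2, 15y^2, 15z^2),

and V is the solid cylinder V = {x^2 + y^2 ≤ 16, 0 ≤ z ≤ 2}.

By the divergence theorem,

    ∯_{∂V} F · n dS = ∭_V (∇ · F) dV.

Compute the divergence:
    ∇ · F = ∂F_x/∂x + ∂F_y/∂y + ∂F_z/∂z = 30x + 30y + 30z.

In cylindrical coordinates, x = r cos(θ), y = r sin(θ), z = z, dV = r dr dθ dz, with 0 ≤ r ≤ 4, 0 ≤ θ ≤ 2π, 0 ≤ z ≤ 2.

The integrand, after substitution and multiplying by the volume element, becomes (30sqrt(2)r sin(θ + π/4) + 30z) · r, so

    ∭_V (∇·F) dV = ∫_0^{2π} ∫_0^{4} ∫_0^{2} (30sqrt(2)r sin(θ + π/4) + 30z) · r dz dr dθ.

Inner (z from 0 to 2): 60r (sqrt(2)r sin(θ + π/4) + 1).
Middle (r from 0 to 4): 1280sqrt(2)sin(θ + π/4) + 480.
Outer (θ from 0 to 2π): 960π.

Therefore ∯_{∂V} F · n dS = 960π.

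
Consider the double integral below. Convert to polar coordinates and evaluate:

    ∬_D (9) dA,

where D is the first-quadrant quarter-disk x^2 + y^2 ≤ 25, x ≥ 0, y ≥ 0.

The region D is 0 ≤ r ≤ 5, 0 ≤ θ ≤ π/2 in polar coordinates, where x = r cos(θ), y = r sin(θ), and dA = r dr dθ.

Under the substitution, the integrand becomes 9, so

    ∬_D (9) dA = ∫_{0}^{π/2} ∫_{0}^{5} (9) · r dr dθ.

Inner integral (in r): ∫_{0}^{5} (9) · r dr = 225/2.

Outer integral (in θ): ∫_{0}^{π/2} (225/2) dθ = 225π/4.

Therefore ∬_D (9) dA = 225π/4.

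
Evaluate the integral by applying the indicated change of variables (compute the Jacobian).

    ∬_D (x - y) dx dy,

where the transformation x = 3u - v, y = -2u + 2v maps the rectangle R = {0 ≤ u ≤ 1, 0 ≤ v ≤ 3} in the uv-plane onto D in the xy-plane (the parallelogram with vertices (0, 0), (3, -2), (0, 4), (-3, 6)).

Compute the Jacobian determinant of (x, y) with respect to (u, v):

    ∂(x,y)/∂(u,v) = | 3  -1 | = (3)(2) - (-1)(-2) = 4.
                   | -2  2 |

Its absolute value is |J| = 4 (the area scaling factor).

Substituting x = 3u - v, y = -2u + 2v into the integrand,

    x - y → 5u - 3v,

so the integral becomes

    ∬_R (5u - 3v) · |J| du dv = ∫_0^1 ∫_0^3 (20u - 12v) dv du.

Inner (v): 60u - 54.
Outer (u): -24.

Therefore ∬_D (x - y) dx dy = -24.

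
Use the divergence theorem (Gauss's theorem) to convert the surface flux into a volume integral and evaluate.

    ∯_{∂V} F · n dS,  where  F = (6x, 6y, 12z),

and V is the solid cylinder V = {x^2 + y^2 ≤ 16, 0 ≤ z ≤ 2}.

By the divergence theorem,

    ∯_{∂V} F · n dS = ∭_V (∇ · F) dV.

Compute the divergence:
    ∇ · F = ∂F_x/∂x + ∂F_y/∂y + ∂F_z/∂z = 6 + 6 + 12 = 24.

In cylindrical coordinates, x = r cos(θ), y = r sin(θ), z = z, dV = r dr dθ dz, with 0 ≤ r ≤ 4, 0 ≤ θ ≤ 2π, 0 ≤ z ≤ 2.

The integrand, after substitution and multiplying by the volume element, becomes (24) · r, so

    ∭_V (∇·F) dV = ∫_0^{2π} ∫_0^{4} ∫_0^{2} (24) · r dz dr dθ.

Inner (z from 0 to 2): 48r.
Middle (r from 0 to 4): 384.
Outer (θ from 0 to 2π): 768π.

Therefore ∯_{∂V} F · n dS = 768π.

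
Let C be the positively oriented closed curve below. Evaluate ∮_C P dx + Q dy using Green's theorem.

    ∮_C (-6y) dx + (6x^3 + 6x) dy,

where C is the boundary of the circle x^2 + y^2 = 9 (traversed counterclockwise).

Green's theorem converts the closed line integral into a double integral over the enclosed region D:

    ∮_C P dx + Q dy = ∬_D (∂Q/∂x - ∂P/∂y) dA.

Here P = -6y, Q = 6x^3 + 6x, so

    ∂Q/∂x = 18x^2 + 6,    ∂P/∂y = -6,
    ∂Q/∂x - ∂P/∂y = 18x^2 + 12.

D is the region x^2 + y^2 ≤ 9. Evaluating the double integral:

In polar coordinates (x = r cos θ, y = r sin θ, dA = r dr dθ) the integrand becomes 18r^2cos(θ)^2 + 12, so

    ∬_D (18x^2 + 12) dA = ∫_0^{2π} ∫_0^{3} (18r^2cos(θ)^2 + 12) · r dr dθ.

Inner (r from 0 to 3): 729cos(θ)^2/2 + 54.
Outer (θ from 0 to 2π): 945π/2.

Therefore ∮_C P dx + Q dy = 945π/2.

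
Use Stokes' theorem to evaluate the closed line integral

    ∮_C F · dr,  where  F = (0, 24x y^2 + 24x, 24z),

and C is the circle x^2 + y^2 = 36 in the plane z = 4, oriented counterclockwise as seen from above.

Let S be the flat disk x^2 + y^2 ≤ 36 in the plane z = 4, with upward unit normal n̂ = ẑ. By Stokes' theorem,

    ∮_C F · dr = ∬_S (∇ × F) · n̂ dS = ∬_D (curl F)_z dA,

where D is the disk x^2 + y^2 ≤ 36.

Compute the curl of F = (0, 24x y^2 + 24x, 24z):
    (∇ × F)_x = ∂F_z/∂y - ∂F_y/∂z = 0,
    (∇ × F)_y = ∂F_x/∂z - ∂F_z/∂x = 0,
    (∇ × F)_z = ∂F_y/∂x - ∂F_x/∂y = 24y^2 + 24.

On z = 4, (curl F)_z = 24y^2 + 24.

Convert to polar (x = r cos θ, y = r sin θ, dA = r dr dθ); the integrand becomes 24r^2sin(θ)^2 + 24, so

    ∬_D (curl F)_z dA = ∫_0^{2π} ∫_0^{6} (24r^2sin(θ)^2 + 24) · r dr dθ.

Inner (r from 0 to 6): 7776sin(θ)^2 + 432.
Outer (θ from 0 to 2π): 8640π.

Therefore ∮_C F · dr = 8640π.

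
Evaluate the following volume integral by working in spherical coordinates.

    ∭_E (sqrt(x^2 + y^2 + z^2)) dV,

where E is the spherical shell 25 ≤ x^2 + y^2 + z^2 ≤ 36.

In spherical coordinates, x = ρ sin(φ) cos(θ), y = ρ sin(φ) sin(θ), z = ρ cos(φ), and dV = ρ^2 sin(φ) dρ dφ dθ.

The integrand becomes ρ, so

    ∭_E (sqrt(x^2 + y^2 + z^2)) dV = ∫_{0}^{2π} ∫_{0}^{π} ∫_{5}^{6} (ρ) · ρ^2 sin(φ) dρ dφ dθ.

Inner (ρ): 671sin(φ)/4.
Middle (φ): 671/2.
Outer (θ): 671π.

Therefore the triple integral equals 671π.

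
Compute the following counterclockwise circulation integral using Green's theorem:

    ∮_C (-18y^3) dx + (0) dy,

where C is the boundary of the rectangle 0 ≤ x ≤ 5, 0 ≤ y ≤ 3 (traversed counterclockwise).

Green's theorem converts the closed line integral into a double integral over the enclosed region D:

    ∮_C P dx + Q dy = ∬_D (∂Q/∂x - ∂P/∂y) dA.

Here P = -18y^3, Q = 0, so

    ∂Q/∂x = 0,    ∂P/∂y = -54y^2,
    ∂Q/∂x - ∂P/∂y = 54y^2.

D is the region 0 ≤ x ≤ 5, 0 ≤ y ≤ 3. Evaluating the double integral:

    ∬_D (54y^2) dA = ∫_0^{5} ∫_0^{3} (54y^2) dy dx.

Inner (y from 0 to 3): 486.
Outer (x from 0 to 5): 2430.

Therefore ∮_C P dx + Q dy = 2430.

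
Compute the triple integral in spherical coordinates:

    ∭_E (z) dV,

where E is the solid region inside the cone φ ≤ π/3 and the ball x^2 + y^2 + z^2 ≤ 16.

In spherical coordinates, x = ρ sin(φ) cos(θ), y = ρ sin(φ) sin(θ), z = ρ cos(φ), and dV = ρ^2 sin(φ) dρ dφ dθ.

The integrand becomes ρ cos(φ), so

    ∭_E (z) dV = ∫_{0}^{2π} ∫_{0}^{π/3} ∫_{0}^{4} (ρ cos(φ)) · ρ^2 sin(φ) dρ dφ dθ.

Inner (ρ): 32sin(2φ).
Middle (φ): 24.
Outer (θ): 48π.

Therefore the triple integral equals 48π.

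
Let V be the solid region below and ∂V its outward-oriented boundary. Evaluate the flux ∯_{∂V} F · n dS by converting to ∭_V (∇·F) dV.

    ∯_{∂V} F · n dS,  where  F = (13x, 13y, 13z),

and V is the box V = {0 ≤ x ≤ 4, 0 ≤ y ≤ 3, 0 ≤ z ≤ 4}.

By the divergence theorem,

    ∯_{∂V} F · n dS = ∭_V (∇ · F) dV.

Compute the divergence:
    ∇ · F = ∂F_x/∂x + ∂F_y/∂y + ∂F_z/∂z = 13 + 13 + 13 = 39.

V is a rectangular box, so dV = dx dy dz with 0 ≤ x ≤ 4, 0 ≤ y ≤ 3, 0 ≤ z ≤ 4.

Integrate (39) over V as an iterated integral:

    ∭_V (∇·F) dV = ∫_0^{4} ∫_0^{3} ∫_0^{4} (39) dz dy dx.

Inner (z from 0 to 4): 156.
Middle (y from 0 to 3): 468.
Outer (x from 0 to 4): 1872.

Therefore ∯_{∂V} F · n dS = 1872.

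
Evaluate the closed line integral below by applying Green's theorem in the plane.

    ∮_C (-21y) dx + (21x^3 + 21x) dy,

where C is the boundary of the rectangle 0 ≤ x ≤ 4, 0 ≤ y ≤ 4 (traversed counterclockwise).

Green's theorem converts the closed line integral into a double integral over the enclosed region D:

    ∮_C P dx + Q dy = ∬_D (∂Q/∂x - ∂P/∂y) dA.

Here P = -21y, Q = 21x^3 + 21x, so

    ∂Q/∂x = 63x^2 + 21,    ∂P/∂y = -21,
    ∂Q/∂x - ∂P/∂y = 63x^2 + 42.

D is the region 0 ≤ x ≤ 4, 0 ≤ y ≤ 4. Evaluating the double integral:

    ∬_D (63x^2 + 42) dA = ∫_0^{4} ∫_0^{4} (63x^2 + 42) dy dx.

Inner (y from 0 to 4): 252x^2 + 168.
Outer (x from 0 to 4): 6048.

Therefore ∮_C P dx + Q dy = 6048.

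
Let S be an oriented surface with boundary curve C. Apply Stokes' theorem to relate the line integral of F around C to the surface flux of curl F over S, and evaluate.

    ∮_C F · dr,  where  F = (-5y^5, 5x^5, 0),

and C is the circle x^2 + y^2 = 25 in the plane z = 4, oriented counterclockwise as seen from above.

Let S be the flat disk x^2 + y^2 ≤ 25 in the plane z = 4, with upward unit normal n̂ = ẑ. By Stokes' theorem,

    ∮_C F · dr = ∬_S (∇ × F) · n̂ dS = ∬_D (curl F)_z dA,

where D is the disk x^2 + y^2 ≤ 25.

Compute the curl of F = (-5y^5, 5x^5, 0):
    (∇ × F)_x = ∂F_z/∂y - ∂F_y/∂z = 0,
    (∇ × F)_y = ∂F_x/∂z - ∂F_z/∂x = 0,
    (∇ × F)_z = ∂F_y/∂x - ∂F_x/∂y = 25x^4 + 25y^4.

On z = 4, (curl F)_z = 25x^4 + 25y^4.

Convert to polar (x = r cos θ, y = r sin θ, dA = r dr dθ); the integrand becomes 25r^4(sin(θ)^4 + cos(θ)^4), so

    ∬_D (curl F)_z dA = ∫_0^{2π} ∫_0^{5} (25r^4(sin(θ)^4 + cos(θ)^4)) · r dr dθ.

Inner (r from 0 to 5): 390625sin(θ)^4/6 + 390625cos(θ)^4/6.
Outer (θ from 0 to 2π): 390625π/4.

Therefore ∮_C F · dr = 390625π/4.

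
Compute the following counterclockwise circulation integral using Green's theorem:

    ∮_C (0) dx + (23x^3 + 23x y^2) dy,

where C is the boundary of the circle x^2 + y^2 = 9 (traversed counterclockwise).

Green's theorem converts the closed line integral into a double integral over the enclosed region D:

    ∮_C P dx + Q dy = ∬_D (∂Q/∂x - ∂P/∂y) dA.

Here P = 0, Q = 23x^3 + 23x y^2, so

    ∂Q/∂x = 69x^2 + 23y^2,    ∂P/∂y = 0,
    ∂Q/∂x - ∂P/∂y = 69x^2 + 23y^2.

D is the region x^2 + y^2 ≤ 9. Evaluating the double integral:

In polar coordinates (x = r cos θ, y = r sin θ, dA = r dr dθ) the integrand becomes 23r^2(cos(2θ) + 2), so

    ∬_D (69x^2 + 23y^2) dA = ∫_0^{2π} ∫_0^{3} (23r^2(cos(2θ) + 2)) · r dr dθ.

Inner (r from 0 to 3): 1863cos(2θ)/4 + 1863/2.
Outer (θ from 0 to 2π): 1863π.

Therefore ∮_C P dx + Q dy = 1863π.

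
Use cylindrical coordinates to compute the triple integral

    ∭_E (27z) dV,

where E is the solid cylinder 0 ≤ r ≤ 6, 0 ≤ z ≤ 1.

In cylindrical coordinates, x = r cos(θ), y = r sin(θ), z = z, and dV = r dr dθ dz.

The integrand becomes 27z, so

    ∭_E (27z) dV = ∫_{0}^{2π} ∫_{0}^{6} ∫_{0}^{1} (27z) · r dz dr dθ.

Inner (z): 27r/2.
Middle (r from 0 to 6): 243.
Outer (θ): 486π.

Therefore the triple integral equals 486π.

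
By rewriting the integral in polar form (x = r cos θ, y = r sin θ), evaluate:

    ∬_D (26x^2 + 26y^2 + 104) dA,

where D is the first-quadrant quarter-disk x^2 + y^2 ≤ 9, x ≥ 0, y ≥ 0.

The region D is 0 ≤ r ≤ 3, 0 ≤ θ ≤ π/2 in polar coordinates, where x = r cos(θ), y = r sin(θ), and dA = r dr dθ.

Under the substitution, the integrand becomes 26r^2 + 104, so

    ∬_D (26x^2 + 26y^2 + 104) dA = ∫_{0}^{π/2} ∫_{0}^{3} (26r^2 + 104) · r dr dθ.

Inner integral (in r): ∫_{0}^{3} (26r^2 + 104) · r dr = 1989/2.

Outer integral (in θ): ∫_{0}^{π/2} (1989/2) dθ = 1989π/4.

Therefore ∬_D (26x^2 + 26y^2 + 104) dA = 1989π/4.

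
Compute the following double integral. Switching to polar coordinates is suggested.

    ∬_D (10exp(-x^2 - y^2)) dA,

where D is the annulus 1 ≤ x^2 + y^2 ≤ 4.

The region D is 1 ≤ r ≤ 2, 0 ≤ θ ≤ 2π in polar coordinates, where x = r cos(θ), y = r sin(θ), and dA = r dr dθ.

Under the substitution, the integrand becomes 10exp(-r^2), so

    ∬_D (10exp(-x^2 - y^2)) dA = ∫_{0}^{2π} ∫_{1}^{2} (10exp(-r^2)) · r dr dθ.

Inner integral (in r): ∫_{1}^{2} (10exp(-r^2)) · r dr = -(5 - 5exp(3))exp(-4).

Outer integral (in θ): ∫_{0}^{2π} (-(5 - 5exp(3))exp(-4)) dθ = -10π (1 - exp(3))exp(-4).

Therefore ∬_D (10exp(-x^2 - y^2)) dA = -10π (1 - exp(3))exp(-4).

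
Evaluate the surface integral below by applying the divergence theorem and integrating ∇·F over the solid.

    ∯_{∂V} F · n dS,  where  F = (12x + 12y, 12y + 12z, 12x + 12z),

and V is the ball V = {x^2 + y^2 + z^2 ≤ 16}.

By the divergence theorem,

    ∯_{∂V} F · n dS = ∭_V (∇ · F) dV.

Compute the divergence:
    ∇ · F = ∂F_x/∂x + ∂F_y/∂y + ∂F_z/∂z = 12 + 12 + 12 = 36.

In spherical coordinates, x = ρ sin(φ) cos(θ), y = ρ sin(φ) sin(θ), z = ρ cos(φ), dV = ρ^2 sin(φ) dρ dφ dθ, with 0 ≤ ρ ≤ 4, 0 ≤ φ ≤ π, 0 ≤ θ ≤ 2π.

The integrand, after substitution and multiplying by the volume element, becomes (36) · ρ^2 sin(φ), so

    ∭_V (∇·F) dV = ∫_0^{2π} ∫_0^{π} ∫_0^{4} (36) · ρ^2 sin(φ) dρ dφ dθ.

Inner (ρ from 0 to 4): 768sin(φ).
Middle (φ from 0 to π): 1536.
Outer (θ from 0 to 2π): 3072π.

Therefore ∯_{∂V} F · n dS = 3072π.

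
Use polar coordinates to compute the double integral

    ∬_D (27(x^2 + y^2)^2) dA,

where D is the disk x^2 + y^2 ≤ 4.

The region D is 0 ≤ r ≤ 2, 0 ≤ θ ≤ 2π in polar coordinates, where x = r cos(θ), y = r sin(θ), and dA = r dr dθ.

Under the substitution, the integrand becomes 27r^4, so

    ∬_D (27(x^2 + y^2)^2) dA = ∫_{0}^{2π} ∫_{0}^{2} (27r^4) · r dr dθ.

Inner integral (in r): ∫_{0}^{2} (27r^4) · r dr = 288.

Outer integral (in θ): ∫_{0}^{2π} (288) dθ = 576π.

Therefore ∬_D (27(x^2 + y^2)^2) dA = 576π.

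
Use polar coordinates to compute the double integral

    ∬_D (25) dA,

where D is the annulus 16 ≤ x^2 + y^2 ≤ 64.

The region D is 4 ≤ r ≤ 8, 0 ≤ θ ≤ 2π in polar coordinates, where x = r cos(θ), y = r sin(θ), and dA = r dr dθ.

Under the substitution, the integrand becomes 25, so

    ∬_D (25) dA = ∫_{0}^{2π} ∫_{4}^{8} (25) · r dr dθ.

Inner integral (in r): ∫_{4}^{8} (25) · r dr = 600.

Outer integral (in θ): ∫_{0}^{2π} (600) dθ = 1200π.

Therefore ∬_D (25) dA = 1200π.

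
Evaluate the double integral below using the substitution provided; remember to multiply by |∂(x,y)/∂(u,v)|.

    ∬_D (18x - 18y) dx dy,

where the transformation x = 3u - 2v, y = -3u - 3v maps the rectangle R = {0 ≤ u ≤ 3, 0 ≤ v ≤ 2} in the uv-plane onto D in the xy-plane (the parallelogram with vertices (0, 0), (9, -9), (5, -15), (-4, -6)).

Compute the Jacobian determinant of (x, y) with respect to (u, v):

    ∂(x,y)/∂(u,v) = | 3  -2 | = (3)(-3) - (-2)(-3) = -15.
                   | -3  -3 |

Its absolute value is |J| = 15 (the area scaling factor).

Substituting x = 3u - 2v, y = -3u - 3v into the integrand,

    18x - 18y → 108u + 18v,

so the integral becomes

    ∬_R (108u + 18v) · |J| du dv = ∫_0^3 ∫_0^2 (1620u + 270v) dv du.

Inner (v): 3240u + 540.
Outer (u): 16200.

Therefore ∬_D (18x - 18y) dx dy = 16200.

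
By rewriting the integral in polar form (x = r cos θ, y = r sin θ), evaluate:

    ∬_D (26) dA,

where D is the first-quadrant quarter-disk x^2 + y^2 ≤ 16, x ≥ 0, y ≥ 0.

The region D is 0 ≤ r ≤ 4, 0 ≤ θ ≤ π/2 in polar coordinates, where x = r cos(θ), y = r sin(θ), and dA = r dr dθ.

Under the substitution, the integrand becomes 26, so

    ∬_D (26) dA = ∫_{0}^{π/2} ∫_{0}^{4} (26) · r dr dθ.

Inner integral (in r): ∫_{0}^{4} (26) · r dr = 208.

Outer integral (in θ): ∫_{0}^{π/2} (208) dθ = 104π.

Therefore ∬_D (26) dA = 104π.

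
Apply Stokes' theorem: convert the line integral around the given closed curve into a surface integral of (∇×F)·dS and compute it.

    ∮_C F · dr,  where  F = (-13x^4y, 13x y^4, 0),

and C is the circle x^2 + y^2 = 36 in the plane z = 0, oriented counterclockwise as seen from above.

Let S be the flat disk x^2 + y^2 ≤ 36 in the plane z = 0, with upward unit normal n̂ = ẑ. By Stokes' theorem,

    ∮_C F · dr = ∬_S (∇ × F) · n̂ dS = ∬_D (curl F)_z dA,

where D is the disk x^2 + y^2 ≤ 36.

Compute the curl of F = (-13x^4y, 13x y^4, 0):
    (∇ × F)_x = ∂F_z/∂y - ∂F_y/∂z = 0,
    (∇ × F)_y = ∂F_x/∂z - ∂F_z/∂x = 0,
    (∇ × F)_z = ∂F_y/∂x - ∂F_x/∂y = 13x^4 + 13y^4.

On z = 0, (curl F)_z = 13x^4 + 13y^4.

Convert to polar (x = r cos θ, y = r sin θ, dA = r dr dθ); the integrand becomes 13r^4(sin(θ)^4 + cos(θ)^4), so

    ∬_D (curl F)_z dA = ∫_0^{2π} ∫_0^{6} (13r^4(sin(θ)^4 + cos(θ)^4)) · r dr dθ.

Inner (r from 0 to 6): 101088sin(θ)^4 + 101088cos(θ)^4.
Outer (θ from 0 to 2π): 151632π.

Therefore ∮_C F · dr = 151632π.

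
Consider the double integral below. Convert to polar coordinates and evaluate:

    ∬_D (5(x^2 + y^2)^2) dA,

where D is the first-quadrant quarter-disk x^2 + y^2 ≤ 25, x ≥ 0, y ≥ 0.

The region D is 0 ≤ r ≤ 5, 0 ≤ θ ≤ π/2 in polar coordinates, where x = r cos(θ), y = r sin(θ), and dA = r dr dθ.

Under the substitution, the integrand becomes 5r^4, so

    ∬_D (5(x^2 + y^2)^2) dA = ∫_{0}^{π/2} ∫_{0}^{5} (5r^4) · r dr dθ.

Inner integral (in r): ∫_{0}^{5} (5r^4) · r dr = 78125/6.

Outer integral (in θ): ∫_{0}^{π/2} (78125/6) dθ = 78125π/12.

Therefore ∬_D (5(x^2 + y^2)^2) dA = 78125π/12.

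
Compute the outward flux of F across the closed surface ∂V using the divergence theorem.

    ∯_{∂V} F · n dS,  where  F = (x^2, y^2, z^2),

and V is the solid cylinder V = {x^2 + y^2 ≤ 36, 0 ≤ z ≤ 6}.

By the divergence theorem,

    ∯_{∂V} F · n dS = ∭_V (∇ · F) dV.

Compute the divergence:
    ∇ · F = ∂F_x/∂x + ∂F_y/∂y + ∂F_z/∂z = 2x + 2y + 2z.

In cylindrical coordinates, x = r cos(θ), y = r sin(θ), z = z, dV = r dr dθ dz, with 0 ≤ r ≤ 6, 0 ≤ θ ≤ 2π, 0 ≤ z ≤ 6.

The integrand, after substitution and multiplying by the volume element, becomes (2sqrt(2)r sin(θ + π/4) + 2z) · r, so

    ∭_V (∇·F) dV = ∫_0^{2π} ∫_0^{6} ∫_0^{6} (2sqrt(2)r sin(θ + π/4) + 2z) · r dz dr dθ.

Inner (z from 0 to 6): 12r (sqrt(2)r sin(θ + π/4) + 3).
Middle (r from 0 to 6): 864sqrt(2)sin(θ + π/4) + 648.
Outer (θ from 0 to 2π): 1296π.

Therefore ∯_{∂V} F · n dS = 1296π.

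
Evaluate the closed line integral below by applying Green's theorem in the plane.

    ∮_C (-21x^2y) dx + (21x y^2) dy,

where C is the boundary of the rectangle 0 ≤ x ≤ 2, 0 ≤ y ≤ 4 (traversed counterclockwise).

Green's theorem converts the closed line integral into a double integral over the enclosed region D:

    ∮_C P dx + Q dy = ∬_D (∂Q/∂x - ∂P/∂y) dA.

Here P = -21x^2y, Q = 21x y^2, so

    ∂Q/∂x = 21y^2,    ∂P/∂y = -21x^2,
    ∂Q/∂x - ∂P/∂y = 21x^2 + 21y^2.

D is the region 0 ≤ x ≤ 2, 0 ≤ y ≤ 4. Evaluating the double integral:

    ∬_D (21x^2 + 21y^2) dA = ∫_0^{2} ∫_0^{4} (21x^2 + 21y^2) dy dx.

Inner (y from 0 to 4): 84x^2 + 448.
Outer (x from 0 to 2): 1120.

Therefore ∮_C P dx + Q dy = 1120.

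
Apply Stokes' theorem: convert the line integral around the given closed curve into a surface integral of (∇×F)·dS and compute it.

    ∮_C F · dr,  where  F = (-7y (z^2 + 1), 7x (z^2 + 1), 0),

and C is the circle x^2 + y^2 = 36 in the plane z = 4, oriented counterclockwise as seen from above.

Let S be the flat disk x^2 + y^2 ≤ 36 in the plane z = 4, with upward unit normal n̂ = ẑ. By Stokes' theorem,

    ∮_C F · dr = ∬_S (∇ × F) · n̂ dS = ∬_D (curl F)_z dA,

where D is the disk x^2 + y^2 ≤ 36.

Compute the curl of F = (-7y (z^2 + 1), 7x (z^2 + 1), 0):
    (∇ × F)_x = ∂F_z/∂y - ∂F_y/∂z = -14x z,
    (∇ × F)_y = ∂F_x/∂z - ∂F_z/∂x = -14y z,
    (∇ × F)_z = ∂F_y/∂x - ∂F_x/∂y = 14z^2 + 14.

On z = 4, (curl F)_z = 238.

Convert to polar (x = r cos θ, y = r sin θ, dA = r dr dθ); the integrand becomes 238, so

    ∬_D (curl F)_z dA = ∫_0^{2π} ∫_0^{6} (238) · r dr dθ.

Inner (r from 0 to 6): 4284.
Outer (θ from 0 to 2π): 8568π.

Therefore ∮_C F · dr = 8568π.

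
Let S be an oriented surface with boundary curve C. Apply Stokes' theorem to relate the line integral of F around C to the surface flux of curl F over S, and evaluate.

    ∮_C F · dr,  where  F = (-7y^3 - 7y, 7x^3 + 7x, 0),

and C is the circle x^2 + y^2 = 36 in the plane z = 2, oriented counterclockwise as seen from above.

Let S be the flat disk x^2 + y^2 ≤ 36 in the plane z = 2, with upward unit normal n̂ = ẑ. By Stokes' theorem,

    ∮_C F · dr = ∬_S (∇ × F) · n̂ dS = ∬_D (curl F)_z dA,

where D is the disk x^2 + y^2 ≤ 36.

Compute the curl of F = (-7y^3 - 7y, 7x^3 + 7x, 0):
    (∇ × F)_x = ∂F_z/∂y - ∂F_y/∂z = 0,
    (∇ × F)_y = ∂F_x/∂z - ∂F_z/∂x = 0,
    (∇ × F)_z = ∂F_y/∂x - ∂F_x/∂y = 21x^2 + 21y^2 + 14.

On z = 2, (curl F)_z = 21x^2 + 21y^2 + 14.

Convert to polar (x = r cos θ, y = r sin θ, dA = r dr dθ); the integrand becomes 21r^2 + 14, so

    ∬_D (curl F)_z dA = ∫_0^{2π} ∫_0^{6} (21r^2 + 14) · r dr dθ.

Inner (r from 0 to 6): 7056.
Outer (θ from 0 to 2π): 14112π.

Therefore ∮_C F · dr = 14112π.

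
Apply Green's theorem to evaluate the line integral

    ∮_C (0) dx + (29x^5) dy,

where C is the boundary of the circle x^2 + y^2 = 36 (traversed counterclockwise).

Green's theorem converts the closed line integral into a double integral over the enclosed region D:

    ∮_C P dx + Q dy = ∬_D (∂Q/∂x - ∂P/∂y) dA.

Here P = 0, Q = 29x^5, so

    ∂Q/∂x = 145x^4,    ∂P/∂y = 0,
    ∂Q/∂x - ∂P/∂y = 145x^4.

D is the region x^2 + y^2 ≤ 36. Evaluating the double integral:

In polar coordinates (x = r cos θ, y = r sin θ, dA = r dr dθ) the integrand becomes 145r^4cos(θ)^4, so

    ∬_D (145x^4) dA = ∫_0^{2π} ∫_0^{6} (145r^4cos(θ)^4) · r dr dθ.

Inner (r from 0 to 6): 1127520cos(θ)^4.
Outer (θ from 0 to 2π): 845640π.

Therefore ∮_C P dx + Q dy = 845640π.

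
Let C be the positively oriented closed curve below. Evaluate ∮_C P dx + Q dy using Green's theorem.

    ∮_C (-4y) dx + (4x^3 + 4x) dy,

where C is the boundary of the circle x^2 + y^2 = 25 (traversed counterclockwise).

Green's theorem converts the closed line integral into a double integral over the enclosed region D:

    ∮_C P dx + Q dy = ∬_D (∂Q/∂x - ∂P/∂y) dA.

Here P = -4y, Q = 4x^3 + 4x, so

    ∂Q/∂x = 12x^2 + 4,    ∂P/∂y = -4,
    ∂Q/∂x - ∂P/∂y = 12x^2 + 8.

D is the region x^2 + y^2 ≤ 25. Evaluating the double integral:

In polar coordinates (x = r cos θ, y = r sin θ, dA = r dr dθ) the integrand becomes 12r^2cos(θ)^2 + 8, so

    ∬_D (12x^2 + 8) dA = ∫_0^{2π} ∫_0^{5} (12r^2cos(θ)^2 + 8) · r dr dθ.

Inner (r from 0 to 5): 1875cos(θ)^2 + 100.
Outer (θ from 0 to 2π): 2075π.

Therefore ∮_C P dx + Q dy = 2075π.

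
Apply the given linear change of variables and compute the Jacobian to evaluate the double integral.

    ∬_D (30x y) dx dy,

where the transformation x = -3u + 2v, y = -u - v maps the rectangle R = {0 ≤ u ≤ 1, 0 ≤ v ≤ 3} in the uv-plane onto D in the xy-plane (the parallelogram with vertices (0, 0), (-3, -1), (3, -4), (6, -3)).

Compute the Jacobian determinant of (x, y) with respect to (u, v):

    ∂(x,y)/∂(u,v) = | -3  2 | = (-3)(-1) - (2)(-1) = 5.
                   | -1  -1 |

Its absolute value is |J| = 5 (the area scaling factor).

Substituting x = -3u + 2v, y = -u - v into the integrand,

    30x y → 90u^2 + 30u v - 60v^2,

so the integral becomes

    ∬_R (90u^2 + 30u v - 60v^2) · |J| du dv = ∫_0^1 ∫_0^3 (450u^2 + 150u v - 300v^2) dv du.

Inner (v): 1350u^2 + 675u - 2700.
Outer (u): -3825/2.

Therefore ∬_D (30x y) dx dy = -3825/2.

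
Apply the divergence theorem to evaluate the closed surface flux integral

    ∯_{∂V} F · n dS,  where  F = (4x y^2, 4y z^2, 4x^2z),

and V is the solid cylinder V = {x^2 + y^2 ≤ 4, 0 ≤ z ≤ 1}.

By the divergence theorem,

    ∯_{∂V} F · n dS = ∭_V (∇ · F) dV.

Compute the divergence:
    ∇ · F = ∂F_x/∂x + ∂F_y/∂y + ∂F_z/∂z = 4y^2 + 4z^2 + 4x^2 = 4x^2 + 4y^2 + 4z^2.

In cylindrical coordinates, x = r cos(θ), y = r sin(θ), z = z, dV = r dr dθ dz, with 0 ≤ r ≤ 2, 0 ≤ θ ≤ 2π, 0 ≤ z ≤ 1.

The integrand, after substitution and multiplying by the volume element, becomes (4r^2 + 4z^2) · r, so

    ∭_V (∇·F) dV = ∫_0^{2π} ∫_0^{2} ∫_0^{1} (4r^2 + 4z^2) · r dz dr dθ.

Inner (z from 0 to 1): 4r (r^2 + 1/3).
Middle (r from 0 to 2): 56/3.
Outer (θ from 0 to 2π): 112π/3.

Therefore ∯_{∂V} F · n dS = 112π/3.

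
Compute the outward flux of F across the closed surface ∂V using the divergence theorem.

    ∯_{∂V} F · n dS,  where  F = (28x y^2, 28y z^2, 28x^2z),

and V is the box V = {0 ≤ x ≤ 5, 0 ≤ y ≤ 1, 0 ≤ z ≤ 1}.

By the divergence theorem,

    ∯_{∂V} F · n dS = ∭_V (∇ · F) dV.

Compute the divergence:
    ∇ · F = ∂F_x/∂x + ∂F_y/∂y + ∂F_z/∂z = 28y^2 + 28z^2 + 28x^2 = 28x^2 + 28y^2 + 28z^2.

V is a rectangular box, so dV = dx dy dz with 0 ≤ x ≤ 5, 0 ≤ y ≤ 1, 0 ≤ z ≤ 1.

Integrate (28x^2 + 28y^2 + 28z^2) over V as an iterated integral:

    ∭_V (∇·F) dV = ∫_0^{5} ∫_0^{1} ∫_0^{1} (28x^2 + 28y^2 + 28z^2) dz dy dx.

Inner (z from 0 to 1): 28x^2 + 28y^2 + 28/3.
Middle (y from 0 to 1): 28x^2 + 56/3.
Outer (x from 0 to 5): 1260.

Therefore ∯_{∂V} F · n dS = 1260.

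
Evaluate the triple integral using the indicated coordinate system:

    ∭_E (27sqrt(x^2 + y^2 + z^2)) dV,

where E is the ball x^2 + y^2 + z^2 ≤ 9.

In spherical coordinates, x = ρ sin(φ) cos(θ), y = ρ sin(φ) sin(θ), z = ρ cos(φ), and dV = ρ^2 sin(φ) dρ dφ dθ.

The integrand becomes 27ρ, so

    ∭_E (27sqrt(x^2 + y^2 + z^2)) dV = ∫_{0}^{2π} ∫_{0}^{π} ∫_{0}^{3} (27ρ) · ρ^2 sin(φ) dρ dφ dθ.

Inner (ρ): 2187sin(φ)/4.
Middle (φ): 2187/2.
Outer (θ): 2187π.

Therefore the triple integral equals 2187π.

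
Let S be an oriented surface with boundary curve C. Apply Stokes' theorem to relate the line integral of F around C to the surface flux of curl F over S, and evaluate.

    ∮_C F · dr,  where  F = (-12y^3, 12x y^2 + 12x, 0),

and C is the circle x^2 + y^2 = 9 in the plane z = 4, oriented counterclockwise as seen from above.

Let S be the flat disk x^2 + y^2 ≤ 9 in the plane z = 4, with upward unit normal n̂ = ẑ. By Stokes' theorem,

    ∮_C F · dr = ∬_S (∇ × F) · n̂ dS = ∬_D (curl F)_z dA,

where D is the disk x^2 + y^2 ≤ 9.

Compute the curl of F = (-12y^3, 12x y^2 + 12x, 0):
    (∇ × F)_x = ∂F_z/∂y - ∂F_y/∂z = 0,
    (∇ × F)_y = ∂F_x/∂z - ∂F_z/∂x = 0,
    (∇ × F)_z = ∂F_y/∂x - ∂F_x/∂y = 48y^2 + 12.

On z = 4, (curl F)_z = 48y^2 + 12.

Convert to polar (x = r cos θ, y = r sin θ, dA = r dr dθ); the integrand becomes 48r^2sin(θ)^2 + 12, so

    ∬_D (curl F)_z dA = ∫_0^{2π} ∫_0^{3} (48r^2sin(θ)^2 + 12) · r dr dθ.

Inner (r from 0 to 3): 972sin(θ)^2 + 54.
Outer (θ from 0 to 2π): 1080π.

Therefore ∮_C F · dr = 1080π.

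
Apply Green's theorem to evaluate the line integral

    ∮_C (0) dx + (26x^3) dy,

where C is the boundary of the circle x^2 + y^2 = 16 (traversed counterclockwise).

Green's theorem converts the closed line integral into a double integral over the enclosed region D:

    ∮_C P dx + Q dy = ∬_D (∂Q/∂x - ∂P/∂y) dA.

Here P = 0, Q = 26x^3, so

    ∂Q/∂x = 78x^2,    ∂P/∂y = 0,
    ∂Q/∂x - ∂P/∂y = 78x^2.

D is the region x^2 + y^2 ≤ 16. Evaluating the double integral:

In polar coordinates (x = r cos θ, y = r sin θ, dA = r dr dθ) the integrand becomes 78r^2cos(θ)^2, so

    ∬_D (78x^2) dA = ∫_0^{2π} ∫_0^{4} (78r^2cos(θ)^2) · r dr dθ.

Inner (r from 0 to 4): 4992cos(θ)^2.
Outer (θ from 0 to 2π): 4992π.

Therefore ∮_C P dx + Q dy = 4992π.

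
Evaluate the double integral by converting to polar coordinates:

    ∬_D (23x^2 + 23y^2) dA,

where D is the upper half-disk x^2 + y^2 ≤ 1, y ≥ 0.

The region D is 0 ≤ r ≤ 1, 0 ≤ θ ≤ π in polar coordinates, where x = r cos(θ), y = r sin(θ), and dA = r dr dθ.

Under the substitution, the integrand becomes 23r^2, so

    ∬_D (23x^2 + 23y^2) dA = ∫_{0}^{π} ∫_{0}^{1} (23r^2) · r dr dθ.

Inner integral (in r): ∫_{0}^{1} (23r^2) · r dr = 23/4.

Outer integral (in θ): ∫_{0}^{π} (23/4) dθ = 23π/4.

Therefore ∬_D (23x^2 + 23y^2) dA = 23π/4.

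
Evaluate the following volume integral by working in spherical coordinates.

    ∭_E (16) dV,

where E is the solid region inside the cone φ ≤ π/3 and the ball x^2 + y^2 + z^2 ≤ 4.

In spherical coordinates, x = ρ sin(φ) cos(θ), y = ρ sin(φ) sin(θ), z = ρ cos(φ), and dV = ρ^2 sin(φ) dρ dφ dθ.

The integrand becomes 16, so

    ∭_E (16) dV = ∫_{0}^{2π} ∫_{0}^{π/3} ∫_{0}^{2} (16) · ρ^2 sin(φ) dρ dφ dθ.

Inner (ρ): 128sin(φ)/3.
Middle (φ): 64/3.
Outer (θ): 128π/3.

Therefore the triple integral equals 128π/3.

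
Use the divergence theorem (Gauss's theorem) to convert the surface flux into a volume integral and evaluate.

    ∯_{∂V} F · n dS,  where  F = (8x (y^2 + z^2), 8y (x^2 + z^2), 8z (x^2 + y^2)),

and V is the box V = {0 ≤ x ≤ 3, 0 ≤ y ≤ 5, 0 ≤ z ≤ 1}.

By the divergence theorem,

    ∯_{∂V} F · n dS = ∭_V (∇ · F) dV.

Compute the divergence:
    ∇ · F = ∂F_x/∂x + ∂F_y/∂y + ∂F_z/∂z = 8y^2 + 8z^2 + 8x^2 + 8z^2 + 8x^2 + 8y^2 = 16x^2 + 16y^2 + 16z^2.

V is a rectangular box, so dV = dx dy dz with 0 ≤ x ≤ 3, 0 ≤ y ≤ 5, 0 ≤ z ≤ 1.

Integrate (16x^2 + 16y^2 + 16z^2) over V as an iterated integral:

    ∭_V (∇·F) dV = ∫_0^{3} ∫_0^{5} ∫_0^{1} (16x^2 + 16y^2 + 16z^2) dz dy dx.

Inner (z from 0 to 1): 16x^2 + 16y^2 + 16/3.
Middle (y from 0 to 5): 80x^2 + 2080/3.
Outer (x from 0 to 3): 2800.

Therefore ∯_{∂V} F · n dS = 2800.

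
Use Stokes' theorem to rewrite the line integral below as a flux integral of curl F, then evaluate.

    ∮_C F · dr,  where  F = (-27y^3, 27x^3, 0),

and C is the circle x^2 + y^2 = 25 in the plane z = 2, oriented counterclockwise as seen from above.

Let S be the flat disk x^2 + y^2 ≤ 25 in the plane z = 2, with upward unit normal n̂ = ẑ. By Stokes' theorem,

    ∮_C F · dr = ∬_S (∇ × F) · n̂ dS = ∬_D (curl F)_z dA,

where D is the disk x^2 + y^2 ≤ 25.

Compute the curl of F = (-27y^3, 27x^3, 0):
    (∇ × F)_x = ∂F_z/∂y - ∂F_y/∂z = 0,
    (∇ × F)_y = ∂F_x/∂z - ∂F_z/∂x = 0,
    (∇ × F)_z = ∂F_y/∂x - ∂F_x/∂y = 81x^2 + 81y^2.

On z = 2, (curl F)_z = 81x^2 + 81y^2.

Convert to polar (x = r cos θ, y = r sin θ, dA = r dr dθ); the integrand becomes 81r^2, so

    ∬_D (curl F)_z dA = ∫_0^{2π} ∫_0^{5} (81r^2) · r dr dθ.

Inner (r from 0 to 5): 50625/4.
Outer (θ from 0 to 2π): 50625π/2.

Therefore ∮_C F · dr = 50625π/2.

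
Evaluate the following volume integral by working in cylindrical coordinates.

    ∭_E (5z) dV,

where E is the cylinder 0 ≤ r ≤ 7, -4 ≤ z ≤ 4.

In cylindrical coordinates, x = r cos(θ), y = r sin(θ), z = z, and dV = r dr dθ dz.

The integrand becomes 5z, so

    ∭_E (5z) dV = ∫_{0}^{2π} ∫_{0}^{7} ∫_{-4}^{4} (5z) · r dz dr dθ.

Inner (z): 0.
Middle (r from 0 to 7): 0.
Outer (θ): 0.

Therefore the triple integral equals 0.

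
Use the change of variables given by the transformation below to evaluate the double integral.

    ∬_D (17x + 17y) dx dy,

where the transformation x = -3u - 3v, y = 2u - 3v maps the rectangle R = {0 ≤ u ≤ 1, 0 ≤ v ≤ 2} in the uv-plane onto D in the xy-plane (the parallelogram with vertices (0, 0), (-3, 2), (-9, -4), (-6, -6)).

Compute the Jacobian determinant of (x, y) with respect to (u, v):

    ∂(x,y)/∂(u,v) = | -3  -3 | = (-3)(-3) - (-3)(2) = 15.
                   | 2  -3 |

Its absolute value is |J| = 15 (the area scaling factor).

Substituting x = -3u - 3v, y = 2u - 3v into the integrand,

    17x + 17y → -17u - 102v,

so the integral becomes

    ∬_R (-17u - 102v) · |J| du dv = ∫_0^1 ∫_0^2 (-255u - 1530v) dv du.

Inner (v): -510u - 3060.
Outer (u): -3315.

Therefore ∬_D (17x + 17y) dx dy = -3315.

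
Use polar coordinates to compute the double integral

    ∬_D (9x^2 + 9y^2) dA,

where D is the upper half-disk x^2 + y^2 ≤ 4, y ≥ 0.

The region D is 0 ≤ r ≤ 2, 0 ≤ θ ≤ π in polar coordinates, where x = r cos(θ), y = r sin(θ), and dA = r dr dθ.

Under the substitution, the integrand becomes 9r^2, so

    ∬_D (9x^2 + 9y^2) dA = ∫_{0}^{π} ∫_{0}^{2} (9r^2) · r dr dθ.

Inner integral (in r): ∫_{0}^{2} (9r^2) · r dr = 36.

Outer integral (in θ): ∫_{0}^{π} (36) dθ = 36π.

Therefore ∬_D (9x^2 + 9y^2) dA = 36π.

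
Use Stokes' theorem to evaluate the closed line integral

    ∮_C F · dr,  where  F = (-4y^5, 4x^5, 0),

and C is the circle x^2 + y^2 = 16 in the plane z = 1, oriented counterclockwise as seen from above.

Let S be the flat disk x^2 + y^2 ≤ 16 in the plane z = 1, with upward unit normal n̂ = ẑ. By Stokes' theorem,

    ∮_C F · dr = ∬_S (∇ × F) · n̂ dS = ∬_D (curl F)_z dA,

where D is the disk x^2 + y^2 ≤ 16.

Compute the curl of F = (-4y^5, 4x^5, 0):
    (∇ × F)_x = ∂F_z/∂y - ∂F_y/∂z = 0,
    (∇ × F)_y = ∂F_x/∂z - ∂F_z/∂x = 0,
    (∇ × F)_z = ∂F_y/∂x - ∂F_x/∂y = 20x^4 + 20y^4.

On z = 1, (curl F)_z = 20x^4 + 20y^4.

Convert to polar (x = r cos θ, y = r sin θ, dA = r dr dθ); the integrand becomes 20r^4(sin(θ)^4 + cos(θ)^4), so

    ∬_D (curl F)_z dA = ∫_0^{2π} ∫_0^{4} (20r^4(sin(θ)^4 + cos(θ)^4)) · r dr dθ.

Inner (r from 0 to 4): 40960sin(θ)^4/3 + 40960cos(θ)^4/3.
Outer (θ from 0 to 2π): 20480π.

Therefore ∮_C F · dr = 20480π.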